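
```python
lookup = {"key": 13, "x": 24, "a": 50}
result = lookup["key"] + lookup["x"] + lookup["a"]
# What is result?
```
Trace:
  lookup={'key': 13, 'x': 24, 'a': 50}
  lookup={'key': 13, 'x': 24, 'a': 50}, result=87

Final answer: 87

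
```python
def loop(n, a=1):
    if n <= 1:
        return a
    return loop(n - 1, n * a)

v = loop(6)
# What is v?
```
Call trace:
loop(n=6, a=1)
  loop(n=5, a=6)
    loop(n=4, a=30)
      loop(n=3, a=120)
        loop(n=2, a=360)
          loop(n=1, a=720)
          -> return 720
        -> return 720
      -> return 720
    -> return 720
  -> return 720
-> return 720

Final answer: 720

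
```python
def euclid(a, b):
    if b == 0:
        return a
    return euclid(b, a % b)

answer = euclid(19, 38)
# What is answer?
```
Call trace:
euclid(a=19, b=38)
  euclid(a=38, b=19)
    euclid(a=19, b=0)
    -> return 19
  -> return 19
-> return 19

Final answer: 19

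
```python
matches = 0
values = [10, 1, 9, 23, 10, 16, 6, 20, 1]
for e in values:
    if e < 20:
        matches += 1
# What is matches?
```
Trace:
  matches=0
  matches=1, e=10
  matches=2, e=1
  matches=3, e=9
  matches=3, e=23
  matches=4, e=10
  matches=5, e=16
  matches=6, e=6
  matches=6, e=20
  matches=7, e=1

Final answer: 7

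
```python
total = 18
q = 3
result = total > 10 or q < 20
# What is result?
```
Trace:
  total=18
  total=18, q=3
  total=18, q=3, result=True

Final answer: True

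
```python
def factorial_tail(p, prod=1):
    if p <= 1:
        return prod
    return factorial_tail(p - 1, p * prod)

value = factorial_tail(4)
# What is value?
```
Call trace:
factorial_tail(p=4, prod=1)
  factorial_tail(p=3, prod=4)
    factorial_tail(p=2, prod=12)
      factorial_tail(p=1, prod=24)
      -> return 24
    -> return 24
  -> return 24
-> return 24

Final answer: 24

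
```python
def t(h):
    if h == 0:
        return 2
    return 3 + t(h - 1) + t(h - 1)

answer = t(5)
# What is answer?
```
Call trace (a repeated sub-call is expanded the first time; later identical calls just restate its return value):
t(h=5)
  t(h=4)
    t(h=3)
      t(h=2)
        t(h=1)
          t(h=0)
          -> return 2
          t(h=0)
          -> return 2
        -> return 7
        t(h=1) -> return 7  (same call as traced above)
      -> return 17
      t(h=2) -> return 17  (same call as traced above)
    -> return 37
    t(h=3) -> return 37  (same call as traced above)
  -> return 77
  t(h=4) -> return 77  (same call as traced above)
-> return 157

Final answer: 157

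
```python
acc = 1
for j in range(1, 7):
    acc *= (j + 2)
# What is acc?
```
Trace:
  acc=1
  acc=3, j=1
  acc=12, j=2
  acc=60, j=3
  acc=360, j=4
  acc=2520, j=5
  acc=20160, j=6

Final answer: 20160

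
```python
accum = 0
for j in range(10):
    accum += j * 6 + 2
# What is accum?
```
Trace:
  accum=0
  accum=2, j=0
  accum=10, j=1
  accum=24, j=2
  accum=44, j=3
  accum=70, j=4
  accum=102, j=5
  accum=140, j=6
  accum=184, j=7
  accum=234, j=8
  accum=290, j=9

Final answer: 290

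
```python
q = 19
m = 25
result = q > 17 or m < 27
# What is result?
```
Trace:
  q=19
  q=19, m=25
  q=19, m=25, result=True

Final answer: True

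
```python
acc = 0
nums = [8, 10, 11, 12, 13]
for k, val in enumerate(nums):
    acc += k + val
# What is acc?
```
Trace:
  acc=0
  acc=8, k=0, val=8
  acc=19, k=1, val=10
  acc=32, k=2, val=11
  acc=47, k=3, val=12
  acc=64, k=4, val=13

Final answer: 64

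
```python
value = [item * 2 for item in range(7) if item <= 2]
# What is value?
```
Trace:
  item=0
  item=1
  item=2
  item=3
  item=4
  item=5
  item=6
  value=[0, 2, 4]

Final answer: [0, 2, 4]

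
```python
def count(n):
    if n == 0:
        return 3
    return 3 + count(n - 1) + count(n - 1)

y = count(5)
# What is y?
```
Call trace (a repeated sub-call is expanded the first time; later identical calls just restate its return value):
count(n=5)
  count(n=4)
    count(n=3)
      count(n=2)
        count(n=1)
          count(n=0)
          -> return 3
          count(n=0)
          -> return 3
        -> return 9
        count(n=1) -> return 9  (same call as traced above)
      -> return 21
      count(n=2) -> return 21  (same call as traced above)
    -> return 45
    count(n=3) -> return 45  (same call as traced above)
  -> return 93
  count(n=4) -> return 93  (same call as traced above)
-> return 189

Final answer: 189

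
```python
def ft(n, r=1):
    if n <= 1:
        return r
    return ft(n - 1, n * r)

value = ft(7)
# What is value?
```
Call trace:
ft(n=7, r=1)
  ft(n=6, r=7)
    ft(n=5, r=42)
      ft(n=4, r=210)
        ft(n=3, r=840)
          ft(n=2, r=2520)
            ft(n=1, r=5040)
            -> return 5040
          -> return 5040
        -> return 5040
      -> return 5040
    -> return 5040
  -> return 5040
-> return 5040

Final answer: 5040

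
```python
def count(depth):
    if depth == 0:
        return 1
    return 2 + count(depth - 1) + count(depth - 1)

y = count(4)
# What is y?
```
Call trace (a repeated sub-call is expanded the first time; later identical calls just restate its return value):
count(depth=4)
  count(depth=3)
    count(depth=2)
      count(depth=1)
        count(depth=0)
        -> return 1
        count(depth=0)
        -> return 1
      -> return 4
      count(depth=1) -> return 4  (same call as traced above)
    -> return 10
    count(depth=2) -> return 10  (same call as traced above)
  -> return 22
  count(depth=3) -> return 22  (same call as traced above)
-> return 46

Final answer: 46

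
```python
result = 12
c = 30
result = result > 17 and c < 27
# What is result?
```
Trace:
  result=12
  result=12, c=30
  result=False, c=30

Final answer: False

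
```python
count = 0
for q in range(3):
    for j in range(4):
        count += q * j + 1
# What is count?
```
Trace:
  count=0
  count=1, q=0, j=0
  count=2, q=0, j=1
  count=3, q=0, j=2
  count=4, q=0, j=3
  count=5, q=1, j=0
  count=7, q=1, j=1
  count=10, q=1, j=2
  count=14, q=1, j=3
  count=15, q=2, j=0
  count=18, q=2, j=1
  count=23, q=2, j=2
  count=30, q=2, j=3

Final answer: 30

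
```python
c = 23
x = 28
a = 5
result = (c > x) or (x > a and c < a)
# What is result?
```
Trace:
  c=23
  c=23, x=28
  c=23, x=28, a=5
  c=23, x=28, a=5, result=False

Final answer: False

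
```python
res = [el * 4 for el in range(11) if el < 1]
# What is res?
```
Trace:
  el=0
  el=1
  el=2
  el=3
  el=4
  el=5
  el=6
  el=7
  el=8
  el=9
  el=10
  res=[0]

Final answer: [0]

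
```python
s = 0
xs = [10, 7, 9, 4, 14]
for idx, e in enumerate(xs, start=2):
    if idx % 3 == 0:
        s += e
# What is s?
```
Trace:
  s=0
  s=0, idx=2, e=10
  s=7, idx=3, e=7
  s=7, idx=4, e=9
  s=7, idx=5, e=4
  s=21, idx=6, e=14

Final answer: 21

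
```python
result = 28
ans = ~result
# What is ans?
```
Trace:
  result=28
  result=28, ans=-29

Final answer: -29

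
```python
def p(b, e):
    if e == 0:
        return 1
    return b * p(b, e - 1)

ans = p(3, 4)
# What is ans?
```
Call trace:
p(b=3, e=4)
  p(b=3, e=3)
    p(b=3, e=2)
      p(b=3, e=1)
        p(b=3, e=0)
        -> return 1
      -> return 3
    -> return 9
  -> return 27
-> return 81

Final answer: 81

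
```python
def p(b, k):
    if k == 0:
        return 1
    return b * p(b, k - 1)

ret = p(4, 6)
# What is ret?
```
Call trace:
p(b=4, k=6)
  p(b=4, k=5)
    p(b=4, k=4)
      p(b=4, k=3)
        p(b=4, k=2)
          p(b=4, k=1)
            p(b=4, k=0)
            -> return 1
          -> return 4
        -> return 16
      -> return 64
    -> return 256
  -> return 1024
-> return 4096

Final answer: 4096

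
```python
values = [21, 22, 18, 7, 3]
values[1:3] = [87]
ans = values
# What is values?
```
Trace:
  values=[21, 22, 18, 7, 3]
  values=[21, 87, 7, 3]
  values=[21, 87, 7, 3], ans=[21, 87, 7, 3]

Final answer: [21, 87, 7, 3]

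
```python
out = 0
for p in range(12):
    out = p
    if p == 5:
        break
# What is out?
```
Trace:
  out=0
  out=0, p=0
  out=1, p=1
  out=2, p=2
  out=3, p=3
  out=4, p=4
  out=5, p=5

Final answer: 5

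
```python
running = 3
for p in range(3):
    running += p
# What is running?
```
Trace:
  running=3
  running=3, p=0
  running=4, p=1
  running=6, p=2

Final answer: 6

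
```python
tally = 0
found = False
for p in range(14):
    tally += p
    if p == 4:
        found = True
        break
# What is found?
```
Trace:
  tally=0
  tally=0, found=False
  tally=0, found=False, p=0
  tally=1, found=False, p=1
  tally=3, found=False, p=2
  tally=6, found=False, p=3
  tally=10, found=True, p=4

Final answer: True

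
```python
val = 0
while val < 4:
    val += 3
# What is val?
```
Trace:
  val=0
  val=3
  val=6

Final answer: 6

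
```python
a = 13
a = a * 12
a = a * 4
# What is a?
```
Trace:
  a=13
  a=156
  a=624

Final answer: 624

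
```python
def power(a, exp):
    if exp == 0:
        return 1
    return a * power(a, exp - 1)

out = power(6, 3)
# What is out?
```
Call trace:
power(a=6, exp=3)
  power(a=6, exp=2)
    power(a=6, exp=1)
      power(a=6, exp=0)
      -> return 1
    -> return 6
  -> return 36
-> return 216

Final answer: 216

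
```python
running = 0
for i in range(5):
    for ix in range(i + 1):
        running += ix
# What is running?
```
Trace:
  running=0
  running=0, i=0, ix=0
  running=0, i=1, ix=0
  running=1, i=1, ix=1
  running=1, i=2, ix=0
  running=2, i=2, ix=1
  running=4, i=2, ix=2
  running=4, i=3, ix=0
  running=5, i=3, ix=1
  running=7, i=3, ix=2
  running=10, i=3, ix=3
  running=10, i=4, ix=0
  running=11, i=4, ix=1
  running=13, i=4, ix=2
  running=16, i=4, ix=3
  running=20, i=4, ix=4

Final answer: 20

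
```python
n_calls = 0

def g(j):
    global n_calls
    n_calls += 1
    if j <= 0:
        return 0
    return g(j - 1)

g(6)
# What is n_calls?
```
Call trace:
g(j=6)
  g(j=5)
    g(j=4)
      g(j=3)
        g(j=2)
          g(j=1)
            g(j=0)
            -> return 0
          -> return 0
        -> return 0
      -> return 0
    -> return 0
  -> return 0
-> return 0

n_calls is incremented once per call. g is entered once for each j = 6, 5, 4, 3, 2, 1, 0 (the j <= 0 call returns without recursing), i.e. 6 + 1 calls.
n_calls = 7

Final answer: 7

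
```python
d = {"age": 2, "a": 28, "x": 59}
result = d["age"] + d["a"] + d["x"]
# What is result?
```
Trace:
  d={'age': 2, 'a': 28, 'x': 59}
  d={'age': 2, 'a': 28, 'x': 59}, result=89

Final answer: 89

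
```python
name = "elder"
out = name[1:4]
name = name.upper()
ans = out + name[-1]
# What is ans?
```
Trace:
  name='elder'
  name='elder', out='lde'
  name='ELDER', out='lde'
  name='ELDER', out='lde', ans='ldeR'

Final answer: 'ldeR'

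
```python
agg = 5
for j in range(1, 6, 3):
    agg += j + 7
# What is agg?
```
Trace:
  agg=5
  agg=13, j=1
  agg=24, j=4

Final answer: 24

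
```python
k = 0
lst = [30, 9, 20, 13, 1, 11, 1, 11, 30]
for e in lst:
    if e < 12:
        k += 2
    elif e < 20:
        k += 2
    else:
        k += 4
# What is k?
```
Trace:
  k=0
  k=4, e=30
  k=6, e=9
  k=10, e=20
  k=12, e=13
  k=14, e=1
  k=16, e=11
  k=18, e=1
  k=20, e=11
  k=24, e=30

Final answer: 24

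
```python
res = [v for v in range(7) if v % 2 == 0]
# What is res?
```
Trace:
  v=0
  v=1
  v=2
  v=3
  v=4
  v=5
  v=6
  res=[0, 2, 4, 6]

Final answer: [0, 2, 4, 6]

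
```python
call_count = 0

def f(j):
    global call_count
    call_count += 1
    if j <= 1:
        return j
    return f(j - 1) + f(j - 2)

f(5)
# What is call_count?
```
Call trace (a repeated sub-call is expanded the first time; later identical calls just restate its return value):
f(j=5)
  f(j=4)
    f(j=3)
      f(j=2)
        f(j=1)
        -> return 1
        f(j=0)
        -> return 0
      -> return 1
      f(j=1)
      -> return 1
    -> return 2
    f(j=2) -> return 1  (same call as traced above)
  -> return 3
  f(j=3) -> return 2  (same call as traced above)
-> return 5

call_count is incremented once per call, so count the calls in each subtree. Let C(j) = number of calls made by f(j).
C(0) = C(1) = 1 (base case, no recursion); C(j) = 1 + C(j - 1) + C(j - 2) otherwise.
C(2) = 1 + C(1) + C(0) = 1 + 1 + 1 = 3
C(3) = 1 + C(2) + C(1) = 1 + 3 + 1 = 5
C(4) = 1 + C(3) + C(2) = 1 + 5 + 3 = 9
C(5) = 1 + C(4) + C(3) = 1 + 9 + 5 = 15
call_count = C(5) = 15

Final answer: 15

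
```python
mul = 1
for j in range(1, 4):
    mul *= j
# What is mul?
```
Trace:
  mul=1
  mul=1, j=1
  mul=2, j=2
  mul=6, j=3

Final answer: 6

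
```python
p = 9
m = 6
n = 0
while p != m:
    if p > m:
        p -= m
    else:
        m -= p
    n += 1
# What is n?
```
Trace:
  p=9
  p=9, m=6
  p=9, m=6, n=0
  p=3, m=6, n=1
  p=3, m=3, n=2

Final answer: 2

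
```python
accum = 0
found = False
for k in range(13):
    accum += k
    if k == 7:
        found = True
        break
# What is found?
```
Trace:
  accum=0
  accum=0, found=False
  accum=0, found=False, k=0
  accum=1, found=False, k=1
  accum=3, found=False, k=2
  accum=6, found=False, k=3
  accum=10, found=False, k=4
  accum=15, found=False, k=5
  accum=21, found=False, k=6
  accum=28, found=True, k=7

Final answer: True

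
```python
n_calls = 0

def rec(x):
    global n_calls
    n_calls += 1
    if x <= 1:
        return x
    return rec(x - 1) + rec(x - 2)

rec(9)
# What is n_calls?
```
Call trace (a repeated sub-call is expanded the first time; later identical calls just restate its return value):
rec(x=9)
  rec(x=8)
    rec(x=7)
      rec(x=6)
        rec(x=5)
          rec(x=4)
            rec(x=3)
              rec(x=2)
                rec(x=1)
                -> return 1
                rec(x=0)
                -> return 0
              -> return 1
              rec(x=1)
              -> return 1
            -> return 2
            rec(x=2) -> return 1  (same call as traced above)
          -> return 3
          rec(x=3) -> return 2  (same call as traced above)
        -> return 5
        rec(x=4) -> return 3  (same call as traced above)
      -> return 8
      rec(x=5) -> return 5  (same call as traced above)
    -> return 13
    rec(x=6) -> return 8  (same call as traced above)
  -> return 21
  rec(x=7) -> return 13  (same call as traced above)
-> return 34

n_calls is incremented once per call, so count the calls in each subtree. Let C(x) = number of calls made by rec(x).
C(0) = C(1) = 1 (base case, no recursion); C(x) = 1 + C(x - 1) + C(x - 2) otherwise.
C(2) = 1 + C(1) + C(0) = 1 + 1 + 1 = 3
C(3) = 1 + C(2) + C(1) = 1 + 3 + 1 = 5
C(4) = 1 + C(3) + C(2) = 1 + 5 + 3 = 9
C(5) = 1 + C(4) + C(3) = 1 + 9 + 5 = 15
C(6) = 1 + C(5) + C(4) = 1 + 15 + 9 = 25
C(7) = 1 + C(6) + C(5) = 1 + 25 + 15 = 41
C(8) = 1 + C(7) + C(6) = 1 + 41 + 25 = 67
C(9) = 1 + C(8) + C(7) = 1 + 67 + 41 = 109
n_calls = C(9) = 109

Final answer: 109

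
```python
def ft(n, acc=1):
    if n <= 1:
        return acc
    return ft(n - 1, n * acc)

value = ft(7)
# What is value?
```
Call trace:
ft(n=7, acc=1)
  ft(n=6, acc=7)
    ft(n=5, acc=42)
      ft(n=4, acc=210)
        ft(n=3, acc=840)
          ft(n=2, acc=2520)
            ft(n=1, acc=5040)
            -> return 5040
          -> return 5040
        -> return 5040
      -> return 5040
    -> return 5040
  -> return 5040
-> return 5040

Final answer: 5040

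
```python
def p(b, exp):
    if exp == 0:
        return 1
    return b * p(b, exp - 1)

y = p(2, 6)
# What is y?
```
Call trace:
p(b=2, exp=6)
  p(b=2, exp=5)
    p(b=2, exp=4)
      p(b=2, exp=3)
        p(b=2, exp=2)
          p(b=2, exp=1)
            p(b=2, exp=0)
            -> return 1
          -> return 2
        -> return 4
      -> return 8
    -> return 16
  -> return 32
-> return 64

Final answer: 64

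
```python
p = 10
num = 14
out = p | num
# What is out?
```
Trace:
  p=10
  p=10, num=14
  p=10, num=14, out=14

Final answer: 14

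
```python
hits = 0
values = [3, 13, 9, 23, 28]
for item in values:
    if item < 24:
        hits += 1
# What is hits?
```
Trace:
  hits=0
  hits=1, item=3
  hits=2, item=13
  hits=3, item=9
  hits=4, item=23
  hits=4, item=28

Final answer: 4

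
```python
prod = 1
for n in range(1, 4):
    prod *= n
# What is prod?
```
Trace:
  prod=1
  prod=1, n=1
  prod=2, n=2
  prod=6, n=3

Final answer: 6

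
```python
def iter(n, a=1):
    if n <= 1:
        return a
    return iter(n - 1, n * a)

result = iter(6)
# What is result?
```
Call trace:
iter(n=6, a=1)
  iter(n=5, a=6)
    iter(n=4, a=30)
      iter(n=3, a=120)
        iter(n=2, a=360)
          iter(n=1, a=720)
          -> return 720
        -> return 720
      -> return 720
    -> return 720
  -> return 720
-> return 720

Final answer: 720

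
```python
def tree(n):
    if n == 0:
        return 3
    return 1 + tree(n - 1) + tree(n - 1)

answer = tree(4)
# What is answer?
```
Call trace (a repeated sub-call is expanded the first time; later identical calls just restate its return value):
tree(n=4)
  tree(n=3)
    tree(n=2)
      tree(n=1)
        tree(n=0)
        -> return 3
        tree(n=0)
        -> return 3
      -> return 7
      tree(n=1) -> return 7  (same call as traced above)
    -> return 15
    tree(n=2) -> return 15  (same call as traced above)
  -> return 31
  tree(n=3) -> return 31  (same call as traced above)
-> return 63

Final answer: 63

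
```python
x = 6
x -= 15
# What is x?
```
Trace:
  x=6
  x=-9

Final answer: -9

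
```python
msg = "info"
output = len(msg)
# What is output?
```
Trace:
  msg='info'
  msg='info', output=4

Final answer: 4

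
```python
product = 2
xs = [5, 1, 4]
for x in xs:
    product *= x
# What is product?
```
Trace:
  product=2
  product=10, x=5
  product=10, x=1
  product=40, x=4

Final answer: 40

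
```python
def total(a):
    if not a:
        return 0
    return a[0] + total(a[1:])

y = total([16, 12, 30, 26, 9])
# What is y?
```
Call trace:
total(a=[16, 12, 30, 26, 9])
  total(a=[12, 30, 26, 9])
    total(a=[30, 26, 9])
      total(a=[26, 9])
        total(a=[9])
          total(a=[])
          -> return 0
        -> return 9
      -> return 35
    -> return 65
  -> return 77
-> return 93

Final answer: 93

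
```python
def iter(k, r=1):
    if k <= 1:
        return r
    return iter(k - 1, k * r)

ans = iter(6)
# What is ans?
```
Call trace:
iter(k=6, r=1)
  iter(k=5, r=6)
    iter(k=4, r=30)
      iter(k=3, r=120)
        iter(k=2, r=360)
          iter(k=1, r=720)
          -> return 720
        -> return 720
      -> return 720
    -> return 720
  -> return 720
-> return 720

Final answer: 720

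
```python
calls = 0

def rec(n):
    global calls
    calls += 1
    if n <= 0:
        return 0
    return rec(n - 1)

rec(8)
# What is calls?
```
Call trace:
rec(n=8)
  rec(n=7)
    rec(n=6)
      rec(n=5)
        rec(n=4)
          rec(n=3)
            rec(n=2)
              rec(n=1)
                rec(n=0)
                -> return 0
              -> return 0
            -> return 0
          -> return 0
        -> return 0
      -> return 0
    -> return 0
  -> return 0
-> return 0

calls is incremented once per call. rec is entered once for each n = 8, 7, 6, 5, 4, 3, 2, 1, 0 (the n <= 0 call returns without recursing), i.e. 8 + 1 calls.
calls = 9

Final answer: 9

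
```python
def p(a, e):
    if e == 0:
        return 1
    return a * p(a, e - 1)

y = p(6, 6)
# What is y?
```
Call trace:
p(a=6, e=6)
  p(a=6, e=5)
    p(a=6, e=4)
      p(a=6, e=3)
        p(a=6, e=2)
          p(a=6, e=1)
            p(a=6, e=0)
            -> return 1
          -> return 6
        -> return 36
      -> return 216
    -> return 1296
  -> return 7776
-> return 46656

Final answer: 46656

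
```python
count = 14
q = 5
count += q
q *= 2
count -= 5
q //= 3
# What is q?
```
Trace:
  count=14
  count=14, q=5
  count=19, q=5
  count=19, q=10
  count=14, q=10
  count=14, q=3

Final answer: 3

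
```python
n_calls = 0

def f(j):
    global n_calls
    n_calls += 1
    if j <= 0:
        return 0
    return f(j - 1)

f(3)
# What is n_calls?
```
Call trace:
f(j=3)
  f(j=2)
    f(j=1)
      f(j=0)
      -> return 0
    -> return 0
  -> return 0
-> return 0

n_calls is incremented once per call. f is entered once for each j = 3, 2, 1, 0 (the j <= 0 call returns without recursing), i.e. 3 + 1 calls.
n_calls = 4

Final answer: 4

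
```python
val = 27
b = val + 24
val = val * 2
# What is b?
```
Trace:
  val=27
  val=27, b=51
  val=54, b=51

Final answer: 51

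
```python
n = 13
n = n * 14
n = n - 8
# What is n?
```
Trace:
  n=13
  n=182
  n=174

Final answer: 174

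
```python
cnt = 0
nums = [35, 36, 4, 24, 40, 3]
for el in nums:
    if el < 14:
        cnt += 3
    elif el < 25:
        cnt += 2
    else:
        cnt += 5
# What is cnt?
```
Trace:
  cnt=0
  cnt=5, el=35
  cnt=10, el=36
  cnt=13, el=4
  cnt=15, el=24
  cnt=20, el=40
  cnt=23, el=3

Final answer: 23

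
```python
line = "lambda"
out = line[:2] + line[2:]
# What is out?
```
Trace:
  line='lambda'
  line='lambda', out='lambda'

Final answer: 'lambda'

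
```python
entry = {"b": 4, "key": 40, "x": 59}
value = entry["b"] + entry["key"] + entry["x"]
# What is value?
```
Trace:
  entry={'b': 4, 'key': 40, 'x': 59}
  entry={'b': 4, 'key': 40, 'x': 59}, value=103

Final answer: 103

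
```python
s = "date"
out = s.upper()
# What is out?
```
Trace:
  s='date'
  s='date', out='DATE'

Final answer: 'DATE'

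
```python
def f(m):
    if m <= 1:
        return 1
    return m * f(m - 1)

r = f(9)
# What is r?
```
Call trace:
f(m=9)
  f(m=8)
    f(m=7)
      f(m=6)
        f(m=5)
          f(m=4)
            f(m=3)
              f(m=2)
                f(m=1)
                -> return 1
              -> return 2
            -> return 6
          -> return 24
        -> return 120
      -> return 720
    -> return 5040
  -> return 40320
-> return 362880

Final answer: 362880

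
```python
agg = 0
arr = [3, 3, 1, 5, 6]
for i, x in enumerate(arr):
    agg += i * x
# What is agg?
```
Trace:
  agg=0
  agg=0, i=0, x=3
  agg=3, i=1, x=3
  agg=5, i=2, x=1
  agg=20, i=3, x=5
  agg=44, i=4, x=6

Final answer: 44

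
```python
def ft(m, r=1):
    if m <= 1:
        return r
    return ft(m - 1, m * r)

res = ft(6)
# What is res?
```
Call trace:
ft(m=6, r=1)
  ft(m=5, r=6)
    ft(m=4, r=30)
      ft(m=3, r=120)
        ft(m=2, r=360)
          ft(m=1, r=720)
          -> return 720
        -> return 720
      -> return 720
    -> return 720
  -> return 720
-> return 720

Final answer: 720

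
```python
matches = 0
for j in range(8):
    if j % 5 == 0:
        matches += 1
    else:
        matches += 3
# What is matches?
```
Trace:
  matches=0
  matches=1, j=0
  matches=4, j=1
  matches=7, j=2
  matches=10, j=3
  matches=13, j=4
  matches=14, j=5
  matches=17, j=6
  matches=20, j=7

Final answer: 20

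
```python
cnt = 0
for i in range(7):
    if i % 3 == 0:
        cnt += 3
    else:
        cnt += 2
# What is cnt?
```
Trace:
  cnt=0
  cnt=3, i=0
  cnt=5, i=1
  cnt=7, i=2
  cnt=10, i=3
  cnt=12, i=4
  cnt=14, i=5
  cnt=17, i=6

Final answer: 17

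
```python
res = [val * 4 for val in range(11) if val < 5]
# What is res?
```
Trace:
  val=0
  val=1
  val=2
  val=3
  val=4
  val=5
  val=6
  val=7
  val=8
  val=9
  val=10
  res=[0, 4, 8, 12, 16]

Final answer: [0, 4, 8, 12, 16]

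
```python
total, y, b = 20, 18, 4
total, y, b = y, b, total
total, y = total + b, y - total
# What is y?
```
Trace:
  total=20, y=18, b=4
  total=18, y=4, b=20
  total=38, y=-14, b=20

Final answer: -14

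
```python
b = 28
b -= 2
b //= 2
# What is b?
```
Trace:
  b=28
  b=26
  b=13

Final answer: 13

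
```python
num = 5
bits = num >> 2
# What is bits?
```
Trace:
  num=5
  num=5, bits=1

Final answer: 1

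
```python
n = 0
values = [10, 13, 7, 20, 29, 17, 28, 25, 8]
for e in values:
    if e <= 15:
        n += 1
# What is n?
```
Trace:
  n=0
  n=1, e=10
  n=2, e=13
  n=3, e=7
  n=3, e=20
  n=3, e=29
  n=3, e=17
  n=3, e=28
  n=3, e=25
  n=4, e=8

Final answer: 4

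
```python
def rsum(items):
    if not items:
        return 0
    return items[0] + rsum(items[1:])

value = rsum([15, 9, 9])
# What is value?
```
Call trace:
rsum(items=[15, 9, 9])
  rsum(items=[9, 9])
    rsum(items=[9])
      rsum(items=[])
      -> return 0
    -> return 9
  -> return 18
-> return 33

Final answer: 33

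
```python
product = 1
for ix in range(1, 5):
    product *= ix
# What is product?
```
Trace:
  product=1
  product=1, ix=1
  product=2, ix=2
  product=6, ix=3
  product=24, ix=4

Final answer: 24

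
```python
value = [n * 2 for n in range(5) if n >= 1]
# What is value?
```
Trace:
  n=0
  n=1
  n=2
  n=3
  n=4
  value=[2, 4, 6, 8]

Final answer: [2, 4, 6, 8]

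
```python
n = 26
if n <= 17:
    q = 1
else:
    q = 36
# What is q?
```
Trace:
  n=26
  n=26, q=36

Final answer: 36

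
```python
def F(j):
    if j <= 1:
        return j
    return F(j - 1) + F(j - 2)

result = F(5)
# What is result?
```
Call trace (a repeated sub-call is expanded the first time; later identical calls just restate its return value):
F(j=5)
  F(j=4)
    F(j=3)
      F(j=2)
        F(j=1)
        -> return 1
        F(j=0)
        -> return 0
      -> return 1
      F(j=1)
      -> return 1
    -> return 2
    F(j=2) -> return 1  (same call as traced above)
  -> return 3
  F(j=3) -> return 2  (same call as traced above)
-> return 5

Final answer: 5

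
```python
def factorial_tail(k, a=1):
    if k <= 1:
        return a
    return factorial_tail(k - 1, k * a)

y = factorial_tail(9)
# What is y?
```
Call trace:
factorial_tail(k=9, a=1)
  factorial_tail(k=8, a=9)
    factorial_tail(k=7, a=72)
      factorial_tail(k=6, a=504)
        factorial_tail(k=5, a=3024)
          factorial_tail(k=4, a=15120)
            factorial_tail(k=3, a=60480)
              factorial_tail(k=2, a=181440)
                factorial_tail(k=1, a=362880)
                -> return 362880
              -> return 362880
            -> return 362880
          -> return 362880
        -> return 362880
      -> return 362880
    -> return 362880
  -> return 362880
-> return 362880

Final answer: 362880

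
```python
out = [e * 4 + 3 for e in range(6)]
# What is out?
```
Trace:
  e=0
  e=1
  e=2
  e=3
  e=4
  e=5
  out=[3, 7, 11, 15, 19, 23]

Final answer: [3, 7, 11, 15, 19, 23]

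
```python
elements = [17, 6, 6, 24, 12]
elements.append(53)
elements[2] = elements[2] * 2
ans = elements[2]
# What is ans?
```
Trace:
  elements=[17, 6, 6, 24, 12]
  elements=[17, 6, 6, 24, 12, 53]
  elements=[17, 6, 12, 24, 12, 53]
  elements=[17, 6, 12, 24, 12, 53], ans=12

Final answer: 12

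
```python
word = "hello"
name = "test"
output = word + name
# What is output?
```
Trace:
  word='hello'
  word='hello', name='test'
  word='hello', name='test', output='hellotest'

Final answer: 'hellotest'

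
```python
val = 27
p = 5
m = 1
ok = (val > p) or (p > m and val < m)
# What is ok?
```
Trace:
  val=27
  val=27, p=5
  val=27, p=5, m=1
  val=27, p=5, m=1, ok=True

Final answer: True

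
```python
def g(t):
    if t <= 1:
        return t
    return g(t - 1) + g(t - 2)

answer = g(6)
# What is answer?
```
Call trace (a repeated sub-call is expanded the first time; later identical calls just restate its return value):
g(t=6)
  g(t=5)
    g(t=4)
      g(t=3)
        g(t=2)
          g(t=1)
          -> return 1
          g(t=0)
          -> return 0
        -> return 1
        g(t=1)
        -> return 1
      -> return 2
      g(t=2) -> return 1  (same call as traced above)
    -> return 3
    g(t=3) -> return 2  (same call as traced above)
  -> return 5
  g(t=4) -> return 3  (same call as traced above)
-> return 8

Final answer: 8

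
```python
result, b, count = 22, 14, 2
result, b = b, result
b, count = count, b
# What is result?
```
Trace:
  result=22, b=14, count=2
  result=14, b=22, count=2
  result=14, b=2, count=22

Final answer: 14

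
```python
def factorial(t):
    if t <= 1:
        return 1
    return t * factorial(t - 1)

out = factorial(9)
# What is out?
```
Call trace:
factorial(t=9)
  factorial(t=8)
    factorial(t=7)
      factorial(t=6)
        factorial(t=5)
          factorial(t=4)
            factorial(t=3)
              factorial(t=2)
                factorial(t=1)
                -> return 1
              -> return 2
            -> return 6
          -> return 24
        -> return 120
      -> return 720
    -> return 5040
  -> return 40320
-> return 362880

Final answer: 362880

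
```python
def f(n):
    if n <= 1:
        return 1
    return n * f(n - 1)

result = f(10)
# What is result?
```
Call trace:
f(n=10)
  f(n=9)
    f(n=8)
      f(n=7)
        f(n=6)
          f(n=5)
            f(n=4)
              f(n=3)
                f(n=2)
                  f(n=1)
                  -> return 1
                -> return 2
              -> return 6
            -> return 24
          -> return 120
        -> return 720
      -> return 5040
    -> return 40320
  -> return 362880
-> return 3628800

Final answer: 3628800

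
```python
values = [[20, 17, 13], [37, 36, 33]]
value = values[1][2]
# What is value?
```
Trace:
  values=[[20, 17, 13], [37, 36, 33]]
  values=[[20, 17, 13], [37, 36, 33]], value=33

Final answer: 33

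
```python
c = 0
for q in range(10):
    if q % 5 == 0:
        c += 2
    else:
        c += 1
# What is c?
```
Trace:
  c=0
  c=2, q=0
  c=3, q=1
  c=4, q=2
  c=5, q=3
  c=6, q=4
  c=8, q=5
  c=9, q=6
  c=10, q=7
  c=11, q=8
  c=12, q=9

Final answer: 12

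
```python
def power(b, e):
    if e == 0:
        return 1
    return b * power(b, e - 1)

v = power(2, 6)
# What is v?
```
Call trace:
power(b=2, e=6)
  power(b=2, e=5)
    power(b=2, e=4)
      power(b=2, e=3)
        power(b=2, e=2)
          power(b=2, e=1)
            power(b=2, e=0)
            -> return 1
          -> return 2
        -> return 4
      -> return 8
    -> return 16
  -> return 32
-> return 64

Final answer: 64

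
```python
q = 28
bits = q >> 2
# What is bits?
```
Trace:
  q=28
  q=28, bits=7

Final answer: 7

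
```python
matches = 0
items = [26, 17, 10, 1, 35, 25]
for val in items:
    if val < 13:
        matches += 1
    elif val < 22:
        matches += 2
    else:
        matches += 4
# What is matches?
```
Trace:
  matches=0
  matches=4, val=26
  matches=6, val=17
  matches=7, val=10
  matches=8, val=1
  matches=12, val=35
  matches=16, val=25

Final answer: 16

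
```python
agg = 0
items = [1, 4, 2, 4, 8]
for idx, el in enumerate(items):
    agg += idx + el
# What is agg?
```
Trace:
  agg=0
  agg=1, idx=0, el=1
  agg=6, idx=1, el=4
  agg=10, idx=2, el=2
  agg=17, idx=3, el=4
  agg=29, idx=4, el=8

Final answer: 29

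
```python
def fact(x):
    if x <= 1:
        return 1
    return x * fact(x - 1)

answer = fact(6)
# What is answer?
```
Call trace:
fact(x=6)
  fact(x=5)
    fact(x=4)
      fact(x=3)
        fact(x=2)
          fact(x=1)
          -> return 1
        -> return 2
      -> return 6
    -> return 24
  -> return 120
-> return 720

Final answer: 720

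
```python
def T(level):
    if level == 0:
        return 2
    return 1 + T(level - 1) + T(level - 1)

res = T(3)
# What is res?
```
Call trace (a repeated sub-call is expanded the first time; later identical calls just restate its return value):
T(level=3)
  T(level=2)
    T(level=1)
      T(level=0)
      -> return 2
      T(level=0)
      -> return 2
    -> return 5
    T(level=1) -> return 5  (same call as traced above)
  -> return 11
  T(level=2) -> return 11  (same call as traced above)
-> return 23

Final answer: 23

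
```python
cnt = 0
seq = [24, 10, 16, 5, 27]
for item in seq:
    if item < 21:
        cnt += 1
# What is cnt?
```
Trace:
  cnt=0
  cnt=0, item=24
  cnt=1, item=10
  cnt=2, item=16
  cnt=3, item=5
  cnt=3, item=27

Final answer: 3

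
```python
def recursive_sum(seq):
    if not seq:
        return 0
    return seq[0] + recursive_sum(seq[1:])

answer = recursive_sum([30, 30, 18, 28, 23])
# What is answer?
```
Call trace:
recursive_sum(seq=[30, 30, 18, 28, 23])
  recursive_sum(seq=[30, 18, 28, 23])
    recursive_sum(seq=[18, 28, 23])
      recursive_sum(seq=[28, 23])
        recursive_sum(seq=[23])
          recursive_sum(seq=[])
          -> return 0
        -> return 23
      -> return 51
    -> return 69
  -> return 99
-> return 129

Final answer: 129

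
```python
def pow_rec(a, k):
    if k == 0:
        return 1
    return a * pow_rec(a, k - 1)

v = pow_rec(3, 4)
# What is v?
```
Call trace:
pow_rec(a=3, k=4)
  pow_rec(a=3, k=3)
    pow_rec(a=3, k=2)
      pow_rec(a=3, k=1)
        pow_rec(a=3, k=0)
        -> return 1
      -> return 3
    -> return 9
  -> return 27
-> return 81

Final answer: 81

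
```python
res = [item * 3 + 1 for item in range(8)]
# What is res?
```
Trace:
  item=0
  item=1
  item=2
  item=3
  item=4
  item=5
  item=6
  item=7
  res=[1, 4, 7, 10, 13, 16, 19, 22]

Final answer: [1, 4, 7, 10, 13, 16, 19, 22]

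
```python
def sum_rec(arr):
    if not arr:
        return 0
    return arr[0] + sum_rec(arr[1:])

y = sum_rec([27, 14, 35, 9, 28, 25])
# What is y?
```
Call trace:
sum_rec(arr=[27, 14, 35, 9, 28, 25])
  sum_rec(arr=[14, 35, 9, 28, 25])
    sum_rec(arr=[35, 9, 28, 25])
      sum_rec(arr=[9, 28, 25])
        sum_rec(arr=[28, 25])
          sum_rec(arr=[25])
            sum_rec(arr=[])
            -> return 0
          -> return 25
        -> return 53
      -> return 62
    -> return 97
  -> return 111
-> return 138

Final answer: 138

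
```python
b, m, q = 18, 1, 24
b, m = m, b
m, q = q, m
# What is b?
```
Trace:
  b=18, m=1, q=24
  b=1, m=18, q=24
  b=1, m=24, q=18

Final answer: 1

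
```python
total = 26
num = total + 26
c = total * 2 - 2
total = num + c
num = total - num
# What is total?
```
Trace:
  total=26
  total=26, num=52
  total=26, num=52, c=50
  total=102, num=52, c=50
  total=102, num=50, c=50

Final answer: 102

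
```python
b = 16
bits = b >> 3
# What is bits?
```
Trace:
  b=16
  b=16, bits=2

Final answer: 2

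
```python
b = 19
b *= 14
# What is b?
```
Trace:
  b=19
  b=266

Final answer: 266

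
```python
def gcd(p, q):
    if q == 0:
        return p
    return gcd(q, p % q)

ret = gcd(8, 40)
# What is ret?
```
Call trace:
gcd(p=8, q=40)
  gcd(p=40, q=8)
    gcd(p=8, q=0)
    -> return 8
  -> return 8
-> return 8

Final answer: 8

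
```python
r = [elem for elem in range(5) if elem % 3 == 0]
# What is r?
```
Trace:
  elem=0
  elem=1
  elem=2
  elem=3
  elem=4
  r=[0, 3]

Final answer: [0, 3]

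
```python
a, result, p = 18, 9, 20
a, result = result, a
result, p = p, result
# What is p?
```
Trace:
  a=18, result=9, p=20
  a=9, result=18, p=20
  a=9, result=20, p=18

Final answer: 18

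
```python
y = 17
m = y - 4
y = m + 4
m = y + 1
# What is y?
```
Trace:
  y=17
  y=17, m=13
  y=17, m=13
  y=17, m=18

Final answer: 17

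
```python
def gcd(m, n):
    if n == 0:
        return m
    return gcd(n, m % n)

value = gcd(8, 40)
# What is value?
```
Call trace:
gcd(m=8, n=40)
  gcd(m=40, n=8)
    gcd(m=8, n=0)
    -> return 8
  -> return 8
-> return 8

Final answer: 8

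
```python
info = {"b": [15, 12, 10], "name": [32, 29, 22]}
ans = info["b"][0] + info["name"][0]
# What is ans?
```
Trace:
  info={'b': [15, 12, 10], 'name': [32, 29, 22]}
  info={'b': [15, 12, 10], 'name': [32, 29, 22]}, ans=47

Final answer: 47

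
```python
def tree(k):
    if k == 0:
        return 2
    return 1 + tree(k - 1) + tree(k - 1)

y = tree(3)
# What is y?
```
Call trace (a repeated sub-call is expanded the first time; later identical calls just restate its return value):
tree(k=3)
  tree(k=2)
    tree(k=1)
      tree(k=0)
      -> return 2
      tree(k=0)
      -> return 2
    -> return 5
    tree(k=1) -> return 5  (same call as traced above)
  -> return 11
  tree(k=2) -> return 11  (same call as traced above)
-> return 23

Final answer: 23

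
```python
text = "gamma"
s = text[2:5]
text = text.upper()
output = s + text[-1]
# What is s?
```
Trace:
  text='gamma'
  text='gamma', s='mma'
  text='GAMMA', s='mma'
  text='GAMMA', s='mma', output='mmaA'

Final answer: 'mma'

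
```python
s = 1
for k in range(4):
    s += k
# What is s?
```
Trace:
  s=1
  s=1, k=0
  s=2, k=1
  s=4, k=2
  s=7, k=3

Final answer: 7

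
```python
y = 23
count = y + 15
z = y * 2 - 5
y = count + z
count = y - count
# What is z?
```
Trace:
  y=23
  y=23, count=38
  y=23, count=38, z=41
  y=79, count=38, z=41
  y=79, count=41, z=41

Final answer: 41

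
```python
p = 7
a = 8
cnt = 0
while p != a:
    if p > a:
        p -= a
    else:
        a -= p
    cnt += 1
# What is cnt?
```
Trace:
  p=7
  p=7, a=8
  p=7, a=8, cnt=0
  p=7, a=1, cnt=1
  p=6, a=1, cnt=2
  p=5, a=1, cnt=3
  p=4, a=1, cnt=4
  p=3, a=1, cnt=5
  p=2, a=1, cnt=6
  p=1, a=1, cnt=7

Final answer: 7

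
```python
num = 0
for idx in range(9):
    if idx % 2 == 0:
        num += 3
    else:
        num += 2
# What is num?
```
Trace:
  num=0
  num=3, idx=0
  num=5, idx=1
  num=8, idx=2
  num=10, idx=3
  num=13, idx=4
  num=15, idx=5
  num=18, idx=6
  num=20, idx=7
  num=23, idx=8

Final answer: 23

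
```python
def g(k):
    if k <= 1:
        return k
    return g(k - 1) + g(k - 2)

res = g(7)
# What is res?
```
Call trace (a repeated sub-call is expanded the first time; later identical calls just restate its return value):
g(k=7)
  g(k=6)
    g(k=5)
      g(k=4)
        g(k=3)
          g(k=2)
            g(k=1)
            -> return 1
            g(k=0)
            -> return 0
          -> return 1
          g(k=1)
          -> return 1
        -> return 2
        g(k=2) -> return 1  (same call as traced above)
      -> return 3
      g(k=3) -> return 2  (same call as traced above)
    -> return 5
    g(k=4) -> return 3  (same call as traced above)
  -> return 8
  g(k=5) -> return 5  (same call as traced above)
-> return 13

Final answer: 13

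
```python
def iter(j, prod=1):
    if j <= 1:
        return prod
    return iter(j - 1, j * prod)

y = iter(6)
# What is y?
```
Call trace:
iter(j=6, prod=1)
  iter(j=5, prod=6)
    iter(j=4, prod=30)
      iter(j=3, prod=120)
        iter(j=2, prod=360)
          iter(j=1, prod=720)
          -> return 720
        -> return 720
      -> return 720
    -> return 720
  -> return 720
-> return 720

Final answer: 720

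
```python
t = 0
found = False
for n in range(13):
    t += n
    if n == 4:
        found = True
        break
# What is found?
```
Trace:
  t=0
  t=0, found=False
  t=0, found=False, n=0
  t=1, found=False, n=1
  t=3, found=False, n=2
  t=6, found=False, n=3
  t=10, found=True, n=4

Final answer: True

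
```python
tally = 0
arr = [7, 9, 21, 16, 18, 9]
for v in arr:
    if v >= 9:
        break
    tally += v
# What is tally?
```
Trace:
  tally=0
  tally=7, v=7
  tally=7, v=9

Final answer: 7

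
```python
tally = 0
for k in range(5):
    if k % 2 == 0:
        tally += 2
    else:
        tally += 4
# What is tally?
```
Trace:
  tally=0
  tally=2, k=0
  tally=6, k=1
  tally=8, k=2
  tally=12, k=3
  tally=14, k=4

Final answer: 14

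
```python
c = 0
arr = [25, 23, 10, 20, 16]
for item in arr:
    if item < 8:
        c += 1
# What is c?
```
Trace:
  c=0
  c=0, item=25
  c=0, item=23
  c=0, item=10
  c=0, item=20
  c=0, item=16

Final answer: 0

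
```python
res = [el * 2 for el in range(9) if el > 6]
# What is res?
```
Trace:
  el=0
  el=1
  el=2
  el=3
  el=4
  el=5
  el=6
  el=7
  el=8
  res=[14, 16]

Final answer: [14, 16]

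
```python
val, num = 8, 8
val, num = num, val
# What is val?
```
Trace:
  val=8, num=8
  val=8, num=8

Final answer: 8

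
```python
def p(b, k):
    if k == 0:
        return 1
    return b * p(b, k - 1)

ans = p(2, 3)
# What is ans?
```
Call trace:
p(b=2, k=3)
  p(b=2, k=2)
    p(b=2, k=1)
      p(b=2, k=0)
      -> return 1
    -> return 2
  -> return 4
-> return 8

Final answer: 8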